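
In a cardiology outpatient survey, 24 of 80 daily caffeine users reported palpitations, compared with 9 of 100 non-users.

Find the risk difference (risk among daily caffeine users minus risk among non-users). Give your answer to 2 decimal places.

RD ≈ 0.21

risk, daily caffeine users = 24/80 = 0.3000
risk, non-users = 9/100 = 0.0900
risk difference = 0.3000 − 0.0900 = 0.21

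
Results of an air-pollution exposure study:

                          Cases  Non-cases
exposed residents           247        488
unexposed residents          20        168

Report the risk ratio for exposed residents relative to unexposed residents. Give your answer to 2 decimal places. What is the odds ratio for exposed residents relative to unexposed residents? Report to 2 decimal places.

RR = 3.16; OR = 4.25

risk, exposed residents = 247/735 = 0.3361
risk, unexposed residents = 20/188 = 0.1064
RR = 0.3361 / 0.1064 = 3.16
OR = (247 × 168) / (488 × 20) = 41496/9760 ≈ 4.25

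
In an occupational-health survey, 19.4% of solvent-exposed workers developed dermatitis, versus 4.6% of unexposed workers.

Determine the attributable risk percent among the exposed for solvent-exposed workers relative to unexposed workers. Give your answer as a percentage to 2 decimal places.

AR% = (0.19400 − 0.04600) / 0.19400 = 0.7629 → 76.29%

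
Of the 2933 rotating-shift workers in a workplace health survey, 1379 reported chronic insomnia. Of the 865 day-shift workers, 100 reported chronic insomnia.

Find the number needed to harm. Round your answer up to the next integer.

risk, rotating-shift workers = 1379/2933 = 0.470167
risk, day-shift workers = 100/865 = 0.115607
absolute risk difference = 0.354560
1 / 0.354560 = 2.820 → round up → 3

NNH: 3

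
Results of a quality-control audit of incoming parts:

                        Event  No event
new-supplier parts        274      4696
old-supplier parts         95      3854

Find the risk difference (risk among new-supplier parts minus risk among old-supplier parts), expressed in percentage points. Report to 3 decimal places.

RD ≈ 3.107

risk, new-supplier parts = 274/4970 = 0.05513
risk, old-supplier parts = 95/3949 = 0.02406
risk difference = 0.05513 − 0.02406 = 0.03107 → 3.107 percentage points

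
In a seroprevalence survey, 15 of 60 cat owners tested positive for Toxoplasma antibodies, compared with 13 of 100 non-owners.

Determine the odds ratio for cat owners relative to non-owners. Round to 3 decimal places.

OR = (15 × 87) / (45 × 13) = 1305/585 ≈ 2.231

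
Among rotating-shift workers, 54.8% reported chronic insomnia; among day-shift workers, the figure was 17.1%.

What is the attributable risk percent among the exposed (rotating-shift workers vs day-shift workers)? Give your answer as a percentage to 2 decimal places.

AR% = (0.5480 − 0.1710) / 0.5480 = 0.6880 → 68.80%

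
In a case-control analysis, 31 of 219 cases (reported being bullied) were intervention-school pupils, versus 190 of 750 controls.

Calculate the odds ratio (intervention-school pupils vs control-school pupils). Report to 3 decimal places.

OR = (31 × 560) / (190 × 188) = 17360/35720 ≈ 0.486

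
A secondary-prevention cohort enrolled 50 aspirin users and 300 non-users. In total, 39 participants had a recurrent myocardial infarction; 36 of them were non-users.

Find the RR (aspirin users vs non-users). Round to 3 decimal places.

aspirin users with the outcome: 39 − 36 = 3
aspirin users without the outcome: 50 − 3 = 47
non-users without the outcome: 300 − 36 = 264
risk, aspirin users = 3/50 = 0.0600
risk, non-users = 36/300 = 0.1200
RR = 0.0600 / 0.1200 = 0.500

0.500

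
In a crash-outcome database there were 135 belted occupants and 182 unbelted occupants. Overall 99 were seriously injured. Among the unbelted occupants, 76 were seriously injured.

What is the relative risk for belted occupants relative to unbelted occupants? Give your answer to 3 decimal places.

0.408

belted occupants with the outcome: 99 − 76 = 23
belted occupants without the outcome: 135 − 23 = 112
unbelted occupants without the outcome: 182 − 76 = 106
risk, belted occupants = 23/135 = 0.1704
risk, unbelted occupants = 76/182 = 0.4176
RR = 0.1704 / 0.4176 = 0.408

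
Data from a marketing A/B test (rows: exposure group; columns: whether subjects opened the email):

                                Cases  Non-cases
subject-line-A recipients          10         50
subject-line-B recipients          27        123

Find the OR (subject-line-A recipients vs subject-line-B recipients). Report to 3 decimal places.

OR: 0.911

odds, subject-line-A recipients = 10/50 = 0.2000
odds, subject-line-B recipients = 27/123 = 0.2195
OR = 0.2000 / 0.2195 = 0.911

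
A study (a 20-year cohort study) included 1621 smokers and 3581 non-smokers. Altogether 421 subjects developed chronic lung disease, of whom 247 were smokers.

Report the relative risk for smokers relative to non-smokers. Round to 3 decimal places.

RR = 3.136

smokers without the outcome: 1621 − 247 = 1374
non-smokers with the outcome: 421 − 247 = 174
non-smokers without the outcome: 3581 − 174 = 3407
risk, smokers = 247/1621 = 0.15238
risk, non-smokers = 174/3581 = 0.04859
RR = 0.15238 / 0.04859 = 3.136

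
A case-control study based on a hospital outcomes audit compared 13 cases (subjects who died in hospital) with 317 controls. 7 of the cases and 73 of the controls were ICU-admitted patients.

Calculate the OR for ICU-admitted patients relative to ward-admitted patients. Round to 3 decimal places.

odds, ICU-admitted patients = 7/73 = 0.09589
odds, ward-admitted patients = 6/244 = 0.02459
OR = 0.09589 / 0.02459 = 3.900

3.900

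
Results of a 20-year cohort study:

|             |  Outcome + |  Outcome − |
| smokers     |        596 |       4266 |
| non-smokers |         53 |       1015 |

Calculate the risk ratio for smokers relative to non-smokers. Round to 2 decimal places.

RR: 2.47

risk, smokers = 596/4862 = 0.12258
risk, non-smokers = 53/1068 = 0.04963
RR = 0.12258 / 0.04963 = 2.47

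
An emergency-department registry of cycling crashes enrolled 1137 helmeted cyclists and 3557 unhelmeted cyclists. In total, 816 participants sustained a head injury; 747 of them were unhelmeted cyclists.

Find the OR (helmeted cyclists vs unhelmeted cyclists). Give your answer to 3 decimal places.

helmeted cyclists with the outcome: 816 − 747 = 69
helmeted cyclists without the outcome: 1137 − 69 = 1068
unhelmeted cyclists without the outcome: 3557 − 747 = 2810
odds, helmeted cyclists = 69/1068 = 0.0646
odds, unhelmeted cyclists = 747/2810 = 0.2658
OR = 0.0646 / 0.2658 = 0.243

0.243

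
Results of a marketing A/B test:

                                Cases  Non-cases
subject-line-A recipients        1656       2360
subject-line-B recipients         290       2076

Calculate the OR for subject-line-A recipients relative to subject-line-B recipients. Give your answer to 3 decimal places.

odds, subject-line-A recipients = 1656/2360 = 0.7017
odds, subject-line-B recipients = 290/2076 = 0.1397
OR = 0.7017 / 0.1397 = 5.023

OR ≈ 5.023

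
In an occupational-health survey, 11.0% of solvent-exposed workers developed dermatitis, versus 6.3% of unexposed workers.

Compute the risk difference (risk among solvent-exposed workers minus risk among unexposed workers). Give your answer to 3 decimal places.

risk difference = 0.1100 − 0.0630 = 0.047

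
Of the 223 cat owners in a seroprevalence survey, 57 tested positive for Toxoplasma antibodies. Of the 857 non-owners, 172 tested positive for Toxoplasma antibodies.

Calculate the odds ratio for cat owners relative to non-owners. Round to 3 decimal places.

OR = (57 × 685) / (166 × 172) = 39045/28552 ≈ 1.368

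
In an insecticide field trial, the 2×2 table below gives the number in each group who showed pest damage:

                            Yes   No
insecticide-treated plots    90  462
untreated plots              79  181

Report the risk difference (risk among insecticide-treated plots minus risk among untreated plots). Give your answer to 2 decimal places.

risk, insecticide-treated plots = 90/552 = 0.1630
risk, untreated plots = 79/260 = 0.3038
risk difference = 0.1630 − 0.3038 = -0.14

RD = -0.14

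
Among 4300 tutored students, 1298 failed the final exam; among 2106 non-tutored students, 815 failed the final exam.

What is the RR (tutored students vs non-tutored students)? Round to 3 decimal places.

risk, tutored students = 1298/4300 = 0.3019
risk, non-tutored students = 815/2106 = 0.3870
RR = 0.3019 / 0.3870 = 0.780

RR = 0.780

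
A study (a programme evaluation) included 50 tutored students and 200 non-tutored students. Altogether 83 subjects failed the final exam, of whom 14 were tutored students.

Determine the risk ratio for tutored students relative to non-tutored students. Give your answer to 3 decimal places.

tutored students without the outcome: 50 − 14 = 36
non-tutored students with the outcome: 83 − 14 = 69
non-tutored students without the outcome: 200 − 69 = 131
risk, tutored students = 14/50 = 0.2800
risk, non-tutored students = 69/200 = 0.3450
RR = 0.2800 / 0.3450 = 0.812

0.812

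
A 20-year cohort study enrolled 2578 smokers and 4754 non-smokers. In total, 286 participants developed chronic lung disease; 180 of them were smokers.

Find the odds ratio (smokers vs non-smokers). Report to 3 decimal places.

OR = 3.291

smokers without the outcome: 2578 − 180 = 2398
non-smokers with the outcome: 286 − 180 = 106
non-smokers without the outcome: 4754 − 106 = 4648
OR = (180 × 4648) / (2398 × 106) = 836640/254188 ≈ 3.291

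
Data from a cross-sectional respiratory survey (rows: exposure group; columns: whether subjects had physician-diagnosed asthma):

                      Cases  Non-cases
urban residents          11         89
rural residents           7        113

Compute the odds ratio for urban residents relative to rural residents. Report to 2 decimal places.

odds, urban residents = 11/89 = 0.1236
odds, rural residents = 7/113 = 0.0619
OR = 0.1236 / 0.0619 = 2.00

2.00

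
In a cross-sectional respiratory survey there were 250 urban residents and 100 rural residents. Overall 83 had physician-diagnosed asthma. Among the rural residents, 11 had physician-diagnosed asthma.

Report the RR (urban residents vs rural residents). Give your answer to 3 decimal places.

urban residents with the outcome: 83 − 11 = 72
urban residents without the outcome: 250 − 72 = 178
rural residents without the outcome: 100 − 11 = 89
risk, urban residents = 72/250 = 0.2880
risk, rural residents = 11/100 = 0.1100
RR = 0.2880 / 0.1100 = 2.618

RR: 2.618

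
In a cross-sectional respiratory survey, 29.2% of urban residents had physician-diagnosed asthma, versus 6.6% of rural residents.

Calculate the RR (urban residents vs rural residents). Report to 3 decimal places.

RR = 0.2920 / 0.0660 = 4.424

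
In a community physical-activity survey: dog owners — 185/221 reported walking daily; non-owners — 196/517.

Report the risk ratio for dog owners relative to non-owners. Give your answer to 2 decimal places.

RR ≈ 2.21

risk, dog owners = 185/221 = 0.8371
risk, non-owners = 196/517 = 0.3791
RR = 0.8371 / 0.3791 = 2.21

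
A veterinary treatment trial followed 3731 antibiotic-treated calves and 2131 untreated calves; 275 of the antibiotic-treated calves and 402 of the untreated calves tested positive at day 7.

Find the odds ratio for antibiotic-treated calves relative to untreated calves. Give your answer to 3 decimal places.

0.342

odds, antibiotic-treated calves = 275/3456 = 0.0796
odds, untreated calves = 402/1729 = 0.2325
OR = 0.0796 / 0.2325 = 0.342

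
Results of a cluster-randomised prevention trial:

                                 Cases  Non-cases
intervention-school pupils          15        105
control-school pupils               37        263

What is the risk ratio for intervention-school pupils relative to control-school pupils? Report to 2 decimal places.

risk, intervention-school pupils = 15/120 = 0.1250
risk, control-school pupils = 37/300 = 0.1233
RR = 0.1250 / 0.1233 = 1.01

1.01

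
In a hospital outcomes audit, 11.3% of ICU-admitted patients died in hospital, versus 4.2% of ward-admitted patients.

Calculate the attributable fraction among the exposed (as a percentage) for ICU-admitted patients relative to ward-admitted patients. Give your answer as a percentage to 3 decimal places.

AR% = (0.11300 − 0.04200) / 0.11300 = 0.6283 → 62.832%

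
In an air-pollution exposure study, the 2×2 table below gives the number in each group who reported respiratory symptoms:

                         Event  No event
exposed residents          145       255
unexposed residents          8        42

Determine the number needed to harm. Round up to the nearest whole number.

risk, exposed residents = 145/400 = 0.362500
risk, unexposed residents = 8/50 = 0.160000
absolute risk difference = 0.202500
1 / 0.202500 = 4.938 → round up → 5

5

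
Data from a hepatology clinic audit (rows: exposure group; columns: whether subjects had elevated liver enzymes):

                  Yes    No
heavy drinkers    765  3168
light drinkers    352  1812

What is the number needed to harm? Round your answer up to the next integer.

risk, heavy drinkers = 765/3933 = 0.194508
risk, light drinkers = 352/2164 = 0.162662
absolute risk difference = 0.031846
1 / 0.031846 = 31.401 → round up → 32

32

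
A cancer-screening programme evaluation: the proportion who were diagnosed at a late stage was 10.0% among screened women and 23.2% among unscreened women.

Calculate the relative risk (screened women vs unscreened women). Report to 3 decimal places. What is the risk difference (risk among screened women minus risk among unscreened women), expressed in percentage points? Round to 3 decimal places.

RR = 0.431; RD = -13.200

RR = 0.1000 / 0.2320 = 0.431
risk difference = 0.1000 − 0.2320 = -0.1320 → -13.200 percentage points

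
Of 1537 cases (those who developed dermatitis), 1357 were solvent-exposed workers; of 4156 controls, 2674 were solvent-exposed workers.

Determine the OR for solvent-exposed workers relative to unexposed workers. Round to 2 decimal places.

OR = (1357 × 1482) / (2674 × 180) = 2011074/481320 ≈ 4.18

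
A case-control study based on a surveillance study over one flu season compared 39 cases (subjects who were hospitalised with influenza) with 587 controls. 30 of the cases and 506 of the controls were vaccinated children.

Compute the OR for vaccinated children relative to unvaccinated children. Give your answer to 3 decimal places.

OR = (30 × 81) / (506 × 9) = 2430/4554 ≈ 0.534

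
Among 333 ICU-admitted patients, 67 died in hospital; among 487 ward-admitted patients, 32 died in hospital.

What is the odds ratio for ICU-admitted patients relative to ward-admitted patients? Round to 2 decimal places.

OR = (67 × 455) / (266 × 32) = 30485/8512 ≈ 3.58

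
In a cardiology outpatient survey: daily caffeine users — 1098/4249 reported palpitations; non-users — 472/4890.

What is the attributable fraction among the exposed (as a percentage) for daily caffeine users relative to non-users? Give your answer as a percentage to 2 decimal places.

risk, daily caffeine users = 1098/4249 = 0.2584
risk, non-users = 472/4890 = 0.0965
AR% = (0.2584 − 0.0965) / 0.2584 = 0.6265 → 62.65%

62.65%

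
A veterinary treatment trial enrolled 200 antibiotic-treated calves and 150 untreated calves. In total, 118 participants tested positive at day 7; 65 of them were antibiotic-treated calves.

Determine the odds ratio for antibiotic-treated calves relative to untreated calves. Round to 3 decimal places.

antibiotic-treated calves without the outcome: 200 − 65 = 135
untreated calves with the outcome: 118 − 65 = 53
untreated calves without the outcome: 150 − 53 = 97
odds, antibiotic-treated calves = 65/135 = 0.4815
odds, untreated calves = 53/97 = 0.5464
OR = 0.4815 / 0.5464 = 0.881

OR = 0.881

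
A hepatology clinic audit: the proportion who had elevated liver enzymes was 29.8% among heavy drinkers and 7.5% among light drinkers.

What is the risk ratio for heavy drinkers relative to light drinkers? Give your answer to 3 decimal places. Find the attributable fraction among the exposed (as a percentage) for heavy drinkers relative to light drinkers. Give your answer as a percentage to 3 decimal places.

RR = 3.973; AR% = 74.832%

RR = 0.2980 / 0.0750 = 3.973
AR% = (0.2980 − 0.0750) / 0.2980 = 0.7483 → 74.832%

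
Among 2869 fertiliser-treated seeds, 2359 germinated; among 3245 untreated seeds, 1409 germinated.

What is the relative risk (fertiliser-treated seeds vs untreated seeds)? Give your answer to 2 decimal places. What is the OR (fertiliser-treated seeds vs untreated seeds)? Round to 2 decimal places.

risk, fertiliser-treated seeds = 2359/2869 = 0.8222
risk, untreated seeds = 1409/3245 = 0.4342
RR = 0.8222 / 0.4342 = 1.89
OR = (2359 × 1836) / (510 × 1409) = 4331124/718590 ≈ 6.03

RR = 1.89; OR = 6.03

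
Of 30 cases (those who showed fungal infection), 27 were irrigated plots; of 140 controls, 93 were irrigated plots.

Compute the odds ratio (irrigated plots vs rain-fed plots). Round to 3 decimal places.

OR = (27 × 47) / (93 × 3) = 1269/279 ≈ 4.548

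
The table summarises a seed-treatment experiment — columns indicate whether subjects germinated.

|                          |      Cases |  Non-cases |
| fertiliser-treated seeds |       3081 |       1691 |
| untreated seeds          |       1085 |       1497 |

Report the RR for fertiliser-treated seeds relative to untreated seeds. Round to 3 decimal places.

RR = 1.536

risk, fertiliser-treated seeds = 3081/4772 = 0.6456
risk, untreated seeds = 1085/2582 = 0.4202
RR = 0.6456 / 0.4202 = 1.536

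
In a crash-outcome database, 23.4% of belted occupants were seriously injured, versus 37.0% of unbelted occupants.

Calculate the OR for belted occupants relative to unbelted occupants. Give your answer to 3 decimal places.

0.520

odds, belted occupants = 0.2340/0.7660 = 0.3055
odds, unbelted occupants = 0.3700/0.6300 = 0.5873
OR = 0.3055 / 0.5873 = 0.520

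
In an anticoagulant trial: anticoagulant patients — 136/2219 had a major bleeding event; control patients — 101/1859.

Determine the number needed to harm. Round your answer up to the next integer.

144

risk, anticoagulant patients = 136/2219 = 0.061289
risk, control patients = 101/1859 = 0.054330
absolute risk difference = 0.006959
1 / 0.006959 = 143.699 → round up → 144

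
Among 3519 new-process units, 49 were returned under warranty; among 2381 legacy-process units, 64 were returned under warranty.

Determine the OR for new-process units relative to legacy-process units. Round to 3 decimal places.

OR = (49 × 2317) / (3470 × 64) = 113533/222080 ≈ 0.511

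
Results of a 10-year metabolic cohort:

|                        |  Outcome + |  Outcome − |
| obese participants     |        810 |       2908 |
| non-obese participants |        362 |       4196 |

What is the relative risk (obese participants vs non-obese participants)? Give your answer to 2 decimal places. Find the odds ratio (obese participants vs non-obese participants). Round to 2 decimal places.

RR = 2.74; OR = 3.23

risk, obese participants = 810/3718 = 0.2179
risk, non-obese participants = 362/4558 = 0.0794
RR = 0.2179 / 0.0794 = 2.74
odds, obese participants = 810/2908 = 0.2785
odds, non-obese participants = 362/4196 = 0.0863
OR = 0.2785 / 0.0863 = 3.23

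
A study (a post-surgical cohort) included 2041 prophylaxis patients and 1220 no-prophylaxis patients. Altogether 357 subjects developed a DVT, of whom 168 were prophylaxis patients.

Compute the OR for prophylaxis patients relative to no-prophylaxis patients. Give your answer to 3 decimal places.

prophylaxis patients without the outcome: 2041 − 168 = 1873
no-prophylaxis patients with the outcome: 357 − 168 = 189
no-prophylaxis patients without the outcome: 1220 − 189 = 1031
OR = (168 × 1031) / (1873 × 189) = 173208/353997 ≈ 0.489

OR = 0.489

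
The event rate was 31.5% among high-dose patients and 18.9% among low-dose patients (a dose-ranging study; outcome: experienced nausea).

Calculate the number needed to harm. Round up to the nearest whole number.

absolute risk difference = 0.126000
1 / 0.126000 = 7.937 → round up → 8

NNH: 8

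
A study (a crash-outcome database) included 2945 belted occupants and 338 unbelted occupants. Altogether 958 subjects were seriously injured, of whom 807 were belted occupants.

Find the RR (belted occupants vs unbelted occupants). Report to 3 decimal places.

RR = 0.613

belted occupants without the outcome: 2945 − 807 = 2138
unbelted occupants with the outcome: 958 − 807 = 151
unbelted occupants without the outcome: 338 − 151 = 187
risk, belted occupants = 807/2945 = 0.2740
risk, unbelted occupants = 151/338 = 0.4467
RR = 0.2740 / 0.4467 = 0.613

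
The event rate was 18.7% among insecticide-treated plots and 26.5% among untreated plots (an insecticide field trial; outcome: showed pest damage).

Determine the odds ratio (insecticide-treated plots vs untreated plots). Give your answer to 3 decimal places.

0.638

odds, insecticide-treated plots = 0.1870/0.8130 = 0.2300
odds, untreated plots = 0.2650/0.7350 = 0.3605
OR = 0.2300 / 0.3605 = 0.638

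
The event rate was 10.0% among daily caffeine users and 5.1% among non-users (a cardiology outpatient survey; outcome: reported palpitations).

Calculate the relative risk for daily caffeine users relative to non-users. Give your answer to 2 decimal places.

RR = 0.1000 / 0.0510 = 1.96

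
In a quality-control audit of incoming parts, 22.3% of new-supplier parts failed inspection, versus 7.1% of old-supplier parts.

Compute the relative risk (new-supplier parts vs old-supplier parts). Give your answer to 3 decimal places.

RR = 0.2230 / 0.0710 = 3.141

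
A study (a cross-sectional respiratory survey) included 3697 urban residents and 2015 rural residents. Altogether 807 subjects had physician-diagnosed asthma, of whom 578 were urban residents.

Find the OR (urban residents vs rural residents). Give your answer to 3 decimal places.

OR ≈ 1.445

urban residents without the outcome: 3697 − 578 = 3119
rural residents with the outcome: 807 − 578 = 229
rural residents without the outcome: 2015 − 229 = 1786
OR = (578 × 1786) / (3119 × 229) = 1032308/714251 ≈ 1.445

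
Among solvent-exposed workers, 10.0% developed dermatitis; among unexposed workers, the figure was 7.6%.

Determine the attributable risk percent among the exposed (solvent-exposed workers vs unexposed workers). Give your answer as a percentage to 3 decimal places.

AR% = (0.1000 − 0.0760) / 0.1000 = 0.2400 → 24.000%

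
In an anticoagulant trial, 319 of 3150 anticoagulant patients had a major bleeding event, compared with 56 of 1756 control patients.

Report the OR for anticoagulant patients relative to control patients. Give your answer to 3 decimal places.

OR = (319 × 1700) / (2831 × 56) = 542300/158536 ≈ 3.421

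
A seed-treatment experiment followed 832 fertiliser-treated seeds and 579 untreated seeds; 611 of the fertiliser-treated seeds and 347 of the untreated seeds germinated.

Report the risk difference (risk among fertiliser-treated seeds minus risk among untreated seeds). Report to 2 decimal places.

RD = 0.14

risk, fertiliser-treated seeds = 611/832 = 0.7344
risk, untreated seeds = 347/579 = 0.5993
risk difference = 0.7344 − 0.5993 = 0.14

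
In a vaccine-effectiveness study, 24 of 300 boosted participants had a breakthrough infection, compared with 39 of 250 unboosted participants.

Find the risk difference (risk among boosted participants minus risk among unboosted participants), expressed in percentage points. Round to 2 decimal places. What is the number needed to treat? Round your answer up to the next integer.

risk, boosted participants = 24/300 = 0.0800
risk, unboosted participants = 39/250 = 0.1560
risk difference = 0.0800 − 0.1560 = -0.0760 → -7.60 percentage points
absolute risk difference = 0.076000
1 / 0.076000 = 13.158 → round up → 14

RD = -7.60; NNT = 14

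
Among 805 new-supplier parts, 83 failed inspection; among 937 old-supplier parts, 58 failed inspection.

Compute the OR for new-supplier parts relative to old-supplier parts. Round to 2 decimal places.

OR = (83 × 879) / (722 × 58) = 72957/41876 ≈ 1.74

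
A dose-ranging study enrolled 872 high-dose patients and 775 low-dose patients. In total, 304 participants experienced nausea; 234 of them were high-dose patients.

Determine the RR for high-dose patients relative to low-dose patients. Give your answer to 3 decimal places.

RR = 2.971

high-dose patients without the outcome: 872 − 234 = 638
low-dose patients with the outcome: 304 − 234 = 70
low-dose patients without the outcome: 775 − 70 = 705
risk, high-dose patients = 234/872 = 0.2683
risk, low-dose patients = 70/775 = 0.0903
RR = 0.2683 / 0.0903 = 2.971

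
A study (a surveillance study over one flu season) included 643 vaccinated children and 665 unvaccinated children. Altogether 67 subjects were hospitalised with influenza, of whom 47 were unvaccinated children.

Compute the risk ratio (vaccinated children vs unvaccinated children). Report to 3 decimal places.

vaccinated children with the outcome: 67 − 47 = 20
vaccinated children without the outcome: 643 − 20 = 623
unvaccinated children without the outcome: 665 − 47 = 618
risk, vaccinated children = 20/643 = 0.03110
risk, unvaccinated children = 47/665 = 0.07068
RR = 0.03110 / 0.07068 = 0.440

RR ≈ 0.440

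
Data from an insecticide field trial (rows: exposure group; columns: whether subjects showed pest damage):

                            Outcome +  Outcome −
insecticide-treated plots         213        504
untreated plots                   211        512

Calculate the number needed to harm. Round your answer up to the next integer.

risk, insecticide-treated plots = 213/717 = 0.297071
risk, untreated plots = 211/723 = 0.291840
absolute risk difference = 0.005232
1 / 0.005232 = 191.131 → round up → 192

192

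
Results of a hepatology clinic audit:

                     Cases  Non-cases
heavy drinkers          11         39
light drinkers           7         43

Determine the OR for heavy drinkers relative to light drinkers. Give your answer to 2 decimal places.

OR = (11 × 43) / (39 × 7) = 473/273 ≈ 1.73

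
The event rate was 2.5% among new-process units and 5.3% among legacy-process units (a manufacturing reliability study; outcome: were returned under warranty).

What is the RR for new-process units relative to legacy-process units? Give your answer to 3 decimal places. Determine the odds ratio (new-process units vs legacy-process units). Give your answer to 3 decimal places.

RR = 0.472; OR = 0.458

RR = 0.02500 / 0.05300 = 0.472
odds, new-process units = 0.02500/0.97500 = 0.02564
odds, legacy-process units = 0.05300/0.94700 = 0.05597
OR = 0.02564 / 0.05597 = 0.458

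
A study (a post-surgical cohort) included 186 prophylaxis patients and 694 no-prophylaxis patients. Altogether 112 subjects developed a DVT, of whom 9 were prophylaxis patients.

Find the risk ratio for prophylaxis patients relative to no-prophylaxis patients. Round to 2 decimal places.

RR ≈ 0.33

prophylaxis patients without the outcome: 186 − 9 = 177
no-prophylaxis patients with the outcome: 112 − 9 = 103
no-prophylaxis patients without the outcome: 694 − 103 = 591
risk, prophylaxis patients = 9/186 = 0.04839
risk, no-prophylaxis patients = 103/694 = 0.14841
RR = 0.04839 / 0.14841 = 0.33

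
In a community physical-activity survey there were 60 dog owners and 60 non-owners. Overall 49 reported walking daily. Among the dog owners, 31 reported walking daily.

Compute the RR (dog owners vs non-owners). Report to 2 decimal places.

1.72

dog owners without the outcome: 60 − 31 = 29
non-owners with the outcome: 49 − 31 = 18
non-owners without the outcome: 60 − 18 = 42
risk, dog owners = 31/60 = 0.5167
risk, non-owners = 18/60 = 0.3000
RR = 0.5167 / 0.3000 = 1.72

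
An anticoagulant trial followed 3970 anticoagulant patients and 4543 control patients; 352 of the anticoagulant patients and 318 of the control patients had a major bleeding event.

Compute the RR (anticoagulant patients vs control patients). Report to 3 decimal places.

1.267

risk, anticoagulant patients = 352/3970 = 0.0887
risk, control patients = 318/4543 = 0.0700
RR = 0.0887 / 0.0700 = 1.267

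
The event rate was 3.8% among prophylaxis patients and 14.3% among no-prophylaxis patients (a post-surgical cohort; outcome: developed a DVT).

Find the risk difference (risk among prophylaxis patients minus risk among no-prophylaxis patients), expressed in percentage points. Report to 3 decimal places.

RD = -10.500

risk difference = 0.03800 − 0.14300 = -0.10500 → -10.500 percentage points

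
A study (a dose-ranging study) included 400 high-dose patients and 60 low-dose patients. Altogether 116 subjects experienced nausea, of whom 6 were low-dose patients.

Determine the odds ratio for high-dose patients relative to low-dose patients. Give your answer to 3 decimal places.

OR: 3.414

high-dose patients with the outcome: 116 − 6 = 110
high-dose patients without the outcome: 400 − 110 = 290
low-dose patients without the outcome: 60 − 6 = 54
OR = (110 × 54) / (290 × 6) = 5940/1740 ≈ 3.414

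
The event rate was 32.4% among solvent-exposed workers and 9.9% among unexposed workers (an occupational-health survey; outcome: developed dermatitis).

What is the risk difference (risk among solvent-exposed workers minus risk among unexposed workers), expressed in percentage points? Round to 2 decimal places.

22.50

risk difference = 0.3240 − 0.0990 = 0.2250 → 22.50 percentage points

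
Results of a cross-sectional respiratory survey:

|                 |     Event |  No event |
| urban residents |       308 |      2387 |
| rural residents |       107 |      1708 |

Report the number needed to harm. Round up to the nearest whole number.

risk, urban residents = 308/2695 = 0.114286
risk, rural residents = 107/1815 = 0.058953
absolute risk difference = 0.055333
1 / 0.055333 = 18.072 → round up → 19

19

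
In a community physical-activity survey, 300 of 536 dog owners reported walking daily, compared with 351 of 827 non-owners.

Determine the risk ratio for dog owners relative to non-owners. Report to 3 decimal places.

1.319

risk, dog owners = 300/536 = 0.5597
risk, non-owners = 351/827 = 0.4244
RR = 0.5597 / 0.4244 = 1.319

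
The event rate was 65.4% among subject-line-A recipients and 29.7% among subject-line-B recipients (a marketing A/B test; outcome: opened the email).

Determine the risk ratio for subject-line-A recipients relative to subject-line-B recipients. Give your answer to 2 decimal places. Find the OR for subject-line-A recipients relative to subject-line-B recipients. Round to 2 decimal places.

RR = 2.20; OR = 4.47

RR = 0.6540 / 0.2970 = 2.20
odds, subject-line-A recipients = 0.6540/0.3460 = 1.8902
odds, subject-line-B recipients = 0.2970/0.7030 = 0.4225
OR = 1.8902 / 0.4225 = 4.47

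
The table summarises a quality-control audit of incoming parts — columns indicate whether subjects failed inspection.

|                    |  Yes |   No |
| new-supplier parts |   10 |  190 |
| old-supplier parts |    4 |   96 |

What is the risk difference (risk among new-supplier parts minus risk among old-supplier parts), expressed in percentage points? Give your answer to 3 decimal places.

RD ≈ 1.000

risk, new-supplier parts = 10/200 = 0.05000
risk, old-supplier parts = 4/100 = 0.04000
risk difference = 0.05000 − 0.04000 = 0.01000 → 1.000 percentage points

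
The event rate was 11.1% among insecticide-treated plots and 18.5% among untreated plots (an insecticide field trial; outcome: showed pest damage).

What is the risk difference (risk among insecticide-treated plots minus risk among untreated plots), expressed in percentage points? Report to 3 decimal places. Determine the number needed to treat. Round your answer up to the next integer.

risk difference = 0.1110 − 0.1850 = -0.0740 → -7.400 percentage points
absolute risk difference = 0.074000
1 / 0.074000 = 13.514 → round up → 14

RD = -7.400; NNT = 14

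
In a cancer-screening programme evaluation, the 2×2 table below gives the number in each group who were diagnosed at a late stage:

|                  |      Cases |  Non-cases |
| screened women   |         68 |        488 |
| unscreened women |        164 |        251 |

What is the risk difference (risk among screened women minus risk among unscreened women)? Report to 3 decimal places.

-0.273

risk, screened women = 68/556 = 0.1223
risk, unscreened women = 164/415 = 0.3952
risk difference = 0.1223 − 0.3952 = -0.273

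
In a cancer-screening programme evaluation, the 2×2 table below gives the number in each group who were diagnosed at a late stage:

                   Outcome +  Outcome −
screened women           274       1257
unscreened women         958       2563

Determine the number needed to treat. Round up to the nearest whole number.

risk, screened women = 274/1531 = 0.178968
risk, unscreened women = 958/3521 = 0.272082
absolute risk difference = 0.093114
1 / 0.093114 = 10.740 → round up → 11

11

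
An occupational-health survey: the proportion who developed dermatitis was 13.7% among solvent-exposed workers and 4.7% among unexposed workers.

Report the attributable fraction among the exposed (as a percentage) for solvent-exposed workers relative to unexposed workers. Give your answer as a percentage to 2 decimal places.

AR% = (0.13700 − 0.04700) / 0.13700 = 0.6569 → 65.69%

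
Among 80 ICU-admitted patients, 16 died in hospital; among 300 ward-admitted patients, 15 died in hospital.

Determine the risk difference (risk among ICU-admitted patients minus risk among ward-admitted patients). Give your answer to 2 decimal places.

RD: 0.15

risk, ICU-admitted patients = 16/80 = 0.2000
risk, ward-admitted patients = 15/300 = 0.0500
risk difference = 0.2000 − 0.0500 = 0.15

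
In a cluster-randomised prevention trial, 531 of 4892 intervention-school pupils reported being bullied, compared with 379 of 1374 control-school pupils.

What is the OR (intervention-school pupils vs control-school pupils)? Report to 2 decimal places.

OR = (531 × 995) / (4361 × 379) = 528345/1652819 ≈ 0.32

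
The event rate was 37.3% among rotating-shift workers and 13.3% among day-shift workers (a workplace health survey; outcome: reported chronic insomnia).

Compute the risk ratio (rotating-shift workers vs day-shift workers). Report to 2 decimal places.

RR = 0.3730 / 0.1330 = 2.80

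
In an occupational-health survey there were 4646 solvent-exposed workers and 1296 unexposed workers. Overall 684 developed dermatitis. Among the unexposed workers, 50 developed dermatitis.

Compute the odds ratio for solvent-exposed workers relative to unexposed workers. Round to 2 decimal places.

solvent-exposed workers with the outcome: 684 − 50 = 634
solvent-exposed workers without the outcome: 4646 − 634 = 4012
unexposed workers without the outcome: 1296 − 50 = 1246
OR = (634 × 1246) / (4012 × 50) = 789964/200600 ≈ 3.94

OR ≈ 3.94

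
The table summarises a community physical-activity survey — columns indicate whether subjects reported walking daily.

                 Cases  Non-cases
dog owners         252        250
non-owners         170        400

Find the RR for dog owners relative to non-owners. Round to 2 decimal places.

risk, dog owners = 252/502 = 0.5020
risk, non-owners = 170/570 = 0.2982
RR = 0.5020 / 0.2982 = 1.68

RR ≈ 1.68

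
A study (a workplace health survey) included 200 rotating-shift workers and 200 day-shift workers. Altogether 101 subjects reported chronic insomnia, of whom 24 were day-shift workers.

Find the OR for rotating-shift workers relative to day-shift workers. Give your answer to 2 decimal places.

rotating-shift workers with the outcome: 101 − 24 = 77
rotating-shift workers without the outcome: 200 − 77 = 123
day-shift workers without the outcome: 200 − 24 = 176
odds, rotating-shift workers = 77/123 = 0.6260
odds, day-shift workers = 24/176 = 0.1364
OR = 0.6260 / 0.1364 = 4.59

4.59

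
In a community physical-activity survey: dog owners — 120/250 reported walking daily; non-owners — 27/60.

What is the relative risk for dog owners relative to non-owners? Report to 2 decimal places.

RR ≈ 1.07

risk, dog owners = 120/250 = 0.4800
risk, non-owners = 27/60 = 0.4500
RR = 0.4800 / 0.4500 = 1.07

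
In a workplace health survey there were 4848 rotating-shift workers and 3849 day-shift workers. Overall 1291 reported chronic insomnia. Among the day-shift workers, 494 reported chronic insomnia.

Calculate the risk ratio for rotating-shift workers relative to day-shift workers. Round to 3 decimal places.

1.281

rotating-shift workers with the outcome: 1291 − 494 = 797
rotating-shift workers without the outcome: 4848 − 797 = 4051
day-shift workers without the outcome: 3849 − 494 = 3355
risk, rotating-shift workers = 797/4848 = 0.1644
risk, day-shift workers = 494/3849 = 0.1283
RR = 0.1644 / 0.1283 = 1.281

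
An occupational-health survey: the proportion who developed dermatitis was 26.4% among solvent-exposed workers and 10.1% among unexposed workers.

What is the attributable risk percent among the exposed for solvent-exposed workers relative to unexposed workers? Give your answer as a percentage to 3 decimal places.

AR% = (0.2640 − 0.1010) / 0.2640 = 0.6174 → 61.742%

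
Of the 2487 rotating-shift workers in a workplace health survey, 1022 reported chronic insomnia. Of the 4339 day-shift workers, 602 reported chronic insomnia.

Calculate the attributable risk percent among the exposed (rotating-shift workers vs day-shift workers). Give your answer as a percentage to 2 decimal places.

AR% ≈ 66.24%

risk, rotating-shift workers = 1022/2487 = 0.4109
risk, day-shift workers = 602/4339 = 0.1387
AR% = (0.4109 − 0.1387) / 0.4109 = 0.6624 → 66.24%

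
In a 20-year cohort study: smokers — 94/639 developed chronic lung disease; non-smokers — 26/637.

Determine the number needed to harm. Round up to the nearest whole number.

10

risk, smokers = 94/639 = 0.147105
risk, non-smokers = 26/637 = 0.040816
absolute risk difference = 0.106289
1 / 0.106289 = 9.408 → round up → 10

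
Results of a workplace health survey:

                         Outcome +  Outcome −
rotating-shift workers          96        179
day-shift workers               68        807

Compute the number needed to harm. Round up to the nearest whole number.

NNH = 4

risk, rotating-shift workers = 96/275 = 0.349091
risk, day-shift workers = 68/875 = 0.077714
absolute risk difference = 0.271377
1 / 0.271377 = 3.685 → round up → 4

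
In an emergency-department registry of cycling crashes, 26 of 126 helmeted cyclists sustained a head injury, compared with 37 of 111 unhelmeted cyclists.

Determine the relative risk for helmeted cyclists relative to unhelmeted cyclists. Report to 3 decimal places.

risk, helmeted cyclists = 26/126 = 0.2063
risk, unhelmeted cyclists = 37/111 = 0.3333
RR = 0.2063 / 0.3333 = 0.619

RR = 0.619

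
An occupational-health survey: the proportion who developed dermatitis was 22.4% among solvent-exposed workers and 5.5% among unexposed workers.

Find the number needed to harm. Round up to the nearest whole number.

absolute risk difference = 0.169000
1 / 0.169000 = 5.917 → round up → 6

6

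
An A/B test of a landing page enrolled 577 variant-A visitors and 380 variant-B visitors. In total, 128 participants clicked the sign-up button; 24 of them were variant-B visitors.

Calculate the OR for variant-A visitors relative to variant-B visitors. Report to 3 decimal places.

variant-A visitors with the outcome: 128 − 24 = 104
variant-A visitors without the outcome: 577 − 104 = 473
variant-B visitors without the outcome: 380 − 24 = 356
OR = (104 × 356) / (473 × 24) = 37024/11352 ≈ 3.261

3.261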